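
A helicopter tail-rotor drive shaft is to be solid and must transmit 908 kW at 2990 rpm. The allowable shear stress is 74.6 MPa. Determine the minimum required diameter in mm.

58.3 mm

ω = 2π·2990/60 = 313.1 rad/s, so T = P/ω = 908×10³ / 313.1 = 2900 N·m.
For a solid shaft τ_max = 16T/(πd³), so d = (16T/(π τ_allow))^(1/3) = (16·2900/(π·7.46×10^7))^(1/3) = 0.05828 m.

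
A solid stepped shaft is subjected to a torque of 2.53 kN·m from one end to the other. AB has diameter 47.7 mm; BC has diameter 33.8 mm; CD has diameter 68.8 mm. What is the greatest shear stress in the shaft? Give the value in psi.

48400 psi

Under the same torque, τ_max = 16T/(πd³) is largest where d is smallest — segment BC (d = 33.8 mm).
τ_max = 16·2530/(π·(0.0338)³) = 3.337×10^8 Pa.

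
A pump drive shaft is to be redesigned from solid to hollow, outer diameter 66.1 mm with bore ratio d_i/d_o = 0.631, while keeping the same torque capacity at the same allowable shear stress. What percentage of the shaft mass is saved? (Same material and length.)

Equal τ_max and T ⇒ the solid shaft needs d_s³ = d_o³(1−k⁴), so d_s = 66.1·(1−0.631⁴)^(1/3) = 62.40 mm.
Area ratio A_h/A_s = d_o²(1−k²)/d_s² = (1−k²)/(1−k⁴)^(2/3) = 0.6752.
Mass saving = 1 − 0.6752 = 32.5 %.

32.5 %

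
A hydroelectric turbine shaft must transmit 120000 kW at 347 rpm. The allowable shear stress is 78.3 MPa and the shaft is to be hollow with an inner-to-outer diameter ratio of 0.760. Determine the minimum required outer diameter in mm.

686 mm

ω = 2π·347/60 = 36.34 rad/s, so T = P/ω = 120000×10³ / 36.34 = 3.302e6 N·m.
For a hollow shaft with d_i/d_o = 0.760: τ_max = 16T/(π d_o³ (1−k⁴)), so d_o = [16T/(π τ_allow (1−k⁴))]^(1/3) = [16·3.302e6/(π·7.83×10^7·0.6664)]^(1/3) = 0.6857 m.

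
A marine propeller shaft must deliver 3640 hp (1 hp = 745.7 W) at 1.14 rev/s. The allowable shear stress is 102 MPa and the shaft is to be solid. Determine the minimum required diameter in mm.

ω = 2π·1.14 = 7.163 rad/s, so T = P/ω = 3640×745.7 / 7.163 = 378900 N·m.
For a solid shaft τ_max = 16T/(πd³), so d = (16T/(π τ_allow))^(1/3) = (16·378900/(π·1.02×10^8))^(1/3) = 0.2665 m.

266 mm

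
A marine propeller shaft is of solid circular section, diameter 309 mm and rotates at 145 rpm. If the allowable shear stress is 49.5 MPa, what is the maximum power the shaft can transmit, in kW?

4350 kW

J = πd⁴/32 = π(0.309)⁴/32 = 8.950×10^-4 m⁴.
T_max = τ_allow·J/r = 4.95×10^7 × 8.950×10^-4 / 0.154 = 286800 N·m.
ω = 2π·145/60 = 15.18 rad/s, so P_max = T_max·ω = 4.354×10^6 W.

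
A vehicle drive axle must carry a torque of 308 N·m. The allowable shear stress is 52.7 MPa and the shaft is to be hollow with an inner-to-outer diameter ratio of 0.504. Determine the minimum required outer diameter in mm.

For a hollow shaft with d_i/d_o = 0.504: τ_max = 16T/(π d_o³ (1−k⁴)), so d_o = [16T/(π τ_allow (1−k⁴))]^(1/3) = [16·308.0/(π·5.27×10^7·0.9355)]^(1/3) = 0.03169 m.

31.7 mm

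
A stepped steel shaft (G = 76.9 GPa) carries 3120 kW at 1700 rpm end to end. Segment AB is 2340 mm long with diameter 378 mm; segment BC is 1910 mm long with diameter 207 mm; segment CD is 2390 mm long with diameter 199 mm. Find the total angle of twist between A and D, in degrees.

0.356°

ω = 2π·1700/60 = 178.0 rad/s, so T = P/ω = 3120×10³ / 178.0 = 17530 N·m.
J_AB = π(0.378)⁴/32 = 2.00×10^-3 m⁴; J_BC = π(0.207)⁴/32 = 1.80×10^-4 m⁴; J_CD = π(0.199)⁴/32 = 1.54×10^-4 m⁴.
θ = (T/G)·Σ L_i/J_i = (17530/76.9×10⁹)·(2.34/2.00×10^-3 + 1.91/1.80×10^-4 + 2.39/1.54×10^-4) = 6.219×10^-3 rad.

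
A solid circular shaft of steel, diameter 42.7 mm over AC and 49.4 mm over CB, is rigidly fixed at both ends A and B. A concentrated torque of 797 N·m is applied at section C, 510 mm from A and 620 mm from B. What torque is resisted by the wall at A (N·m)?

322 N·m

Compatibility: T_A·a/J_AC = T_B·b/J_CB with T_A + T_B = T₀.
J_AC = 3.26×10^-7 m⁴, J_CB = 5.85×10^-7 m⁴, so T_A = T₀·(J_AC/a)/((J_AC/a)+(J_CB/b)) = 322.2 N·m, T_B = 474.8 N·m.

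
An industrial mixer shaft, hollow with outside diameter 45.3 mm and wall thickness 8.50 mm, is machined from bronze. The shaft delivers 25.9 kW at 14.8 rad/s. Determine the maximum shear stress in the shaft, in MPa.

113 MPa

ω = 14.8 rad/s, so T = P/ω = 25.9×10³ / 14.80 = 1750 N·m.
J = π(d_o⁴ − d_i⁴)/32 = π(0.0453⁴ − 0.0283⁴)/32 = 3.504×10^-7 m⁴.
τ_max = T·r/J = 1750 × 0.0226 / 3.504×10^-7 = 1.131×10^8 Pa.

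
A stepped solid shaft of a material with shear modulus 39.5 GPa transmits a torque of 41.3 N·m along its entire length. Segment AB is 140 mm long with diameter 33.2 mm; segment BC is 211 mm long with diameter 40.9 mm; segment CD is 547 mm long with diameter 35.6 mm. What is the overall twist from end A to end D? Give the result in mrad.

5.66 mrad

J_AB = π(0.0332)⁴/32 = 1.19×10^-7 m⁴; J_BC = π(0.0409)⁴/32 = 2.75×10^-7 m⁴; J_CD = π(0.0356)⁴/32 = 1.58×10^-7 m⁴.
θ = (T/G)·Σ L_i/J_i = (41.30/39.5×10⁹)·(0.140/1.19×10^-7 + 0.211/2.75×10^-7 + 0.547/1.58×10^-7) = 5.657×10^-3 rad.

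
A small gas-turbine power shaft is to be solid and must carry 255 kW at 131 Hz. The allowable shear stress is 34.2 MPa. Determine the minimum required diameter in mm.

ω = 2π·131 = 823.1 rad/s, so T = P/ω = 255×10³ / 823.1 = 309.8 N·m.
For a solid shaft τ_max = 16T/(πd³), so d = (16T/(π τ_allow))^(1/3) = (16·309.8/(π·3.42×10^7))^(1/3) = 0.03587 m.

35.9 mm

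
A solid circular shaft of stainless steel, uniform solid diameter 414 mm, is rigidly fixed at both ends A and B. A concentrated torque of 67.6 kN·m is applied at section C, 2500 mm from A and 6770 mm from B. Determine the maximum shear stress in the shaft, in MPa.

3.54 MPa

With uniform GJ and both ends fixed, compatibility θ_AC = θ_CB gives T_A·a = T_B·b, together with T_A + T_B = T₀.
T_A = T₀·b/(a+b) = 67600·6770/9270 = 49370 N·m; T_B = 18230 N·m.
τ in each portion: τ_AC = 3.54×10^6 Pa, τ_CB = 1.31×10^6 Pa; maximum is in AC.
τ_max = T_AC·r/J = 49370·0.207/2.88×10^-3 = 3.543×10^6 Pa.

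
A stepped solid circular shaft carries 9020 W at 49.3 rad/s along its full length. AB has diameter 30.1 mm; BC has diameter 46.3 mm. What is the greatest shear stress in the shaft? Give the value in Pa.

ω = 49.3 rad/s, so T = P/ω = 9020 / 49.30 = 183.0 N·m.
Under the same torque, τ_max = 16T/(πd³) is largest where d is smallest — segment AB (d = 30.1 mm).
τ_max = 16·183.0/(π·(0.0301)³) = 3.417×10^7 Pa.

3.42e7 Pa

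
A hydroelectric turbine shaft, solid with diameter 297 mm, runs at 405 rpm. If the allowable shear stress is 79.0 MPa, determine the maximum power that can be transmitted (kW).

17200 kW

J = πd⁴/32 = π(0.297)⁴/32 = 7.639×10^-4 m⁴.
T_max = τ_allow·J/r = 7.90×10^7 × 7.639×10^-4 / 0.148 = 406400 N·m.
ω = 2π·405/60 = 42.41 rad/s, so P_max = T_max·ω = 1.723×10^7 W.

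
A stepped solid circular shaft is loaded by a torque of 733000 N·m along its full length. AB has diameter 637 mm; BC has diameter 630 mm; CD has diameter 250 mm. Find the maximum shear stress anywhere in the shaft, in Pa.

2.39e8 Pa

Under the same torque, τ_max = 16T/(πd³) is largest where d is smallest — segment CD (d = 250 mm).
τ_max = 16·733000/(π·(0.250)³) = 2.389×10^8 Pa.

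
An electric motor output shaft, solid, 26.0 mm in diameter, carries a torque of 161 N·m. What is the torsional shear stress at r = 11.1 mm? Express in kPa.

J = πd⁴/32 = π(0.0260)⁴/32 = 4.486×10^-8 m⁴.
Shear stress varies linearly with radius: τ = T·r/J = 161.0 × 0.0111 / 4.486×10^-8 = 3.983×10^7 Pa.

39800 kPa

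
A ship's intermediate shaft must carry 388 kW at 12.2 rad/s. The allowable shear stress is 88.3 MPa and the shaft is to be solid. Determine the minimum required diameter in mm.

122 mm

ω = 12.2 rad/s, so T = P/ω = 388×10³ / 12.20 = 31800 N·m.
For a solid shaft τ_max = 16T/(πd³), so d = (16T/(π τ_allow))^(1/3) = (16·31800/(π·8.83×10^7))^(1/3) = 0.1224 m.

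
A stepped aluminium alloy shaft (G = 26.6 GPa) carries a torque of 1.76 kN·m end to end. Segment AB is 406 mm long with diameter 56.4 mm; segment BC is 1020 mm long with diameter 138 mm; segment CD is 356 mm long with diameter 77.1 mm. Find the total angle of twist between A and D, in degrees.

2.05°

J_AB = π(0.0564)⁴/32 = 9.93×10^-7 m⁴; J_BC = π(0.138)⁴/32 = 3.56×10^-5 m⁴; J_CD = π(0.0771)⁴/32 = 3.47×10^-6 m⁴.
θ = (T/G)·Σ L_i/J_i = (1760/26.6×10⁹)·(0.406/9.93×10^-7 + 1.02/3.56×10^-5 + 0.356/3.47×10^-6) = 0.03573 rad.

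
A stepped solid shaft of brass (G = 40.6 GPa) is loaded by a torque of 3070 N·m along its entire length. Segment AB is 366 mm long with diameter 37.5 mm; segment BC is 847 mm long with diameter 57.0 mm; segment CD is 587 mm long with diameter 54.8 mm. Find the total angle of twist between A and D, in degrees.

J_AB = π(0.0375)⁴/32 = 1.94×10^-7 m⁴; J_BC = π(0.0570)⁴/32 = 1.04×10^-6 m⁴; J_CD = π(0.0548)⁴/32 = 8.85×10^-7 m⁴.
θ = (T/G)·Σ L_i/J_i = (3070/40.6×10⁹)·(0.366/1.94×10^-7 + 0.847/1.04×10^-6 + 0.587/8.85×10^-7) = 0.2545 rad.

14.6°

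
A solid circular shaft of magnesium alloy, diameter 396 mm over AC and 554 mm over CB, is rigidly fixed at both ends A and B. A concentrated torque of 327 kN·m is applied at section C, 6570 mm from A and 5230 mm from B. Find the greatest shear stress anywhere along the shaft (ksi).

1.18 ksi

Compatibility: T_A·a/J_AC = T_B·b/J_CB with T_A + T_B = T₀.
J_AC = 2.41×10^-3 m⁴, J_CB = 9.25×10^-3 m⁴, so T_A = T₀·(J_AC/a)/((J_AC/a)+(J_CB/b)) = 56260 N·m, T_B = 270700 N·m.
τ in each portion: τ_AC = 4.61×10^6 Pa, τ_CB = 8.11×10^6 Pa; maximum is in CB.
τ_max = T_CB·r/J = 270700·0.277/9.25×10^-3 = 8.109×10^6 Pa.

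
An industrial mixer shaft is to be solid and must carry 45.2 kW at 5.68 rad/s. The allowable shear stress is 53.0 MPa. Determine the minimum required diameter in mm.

91.4 mm

ω = 5.68 rad/s, so T = P/ω = 45.2×10³ / 5.680 = 7958 N·m.
For a solid shaft τ_max = 16T/(πd³), so d = (16T/(π τ_allow))^(1/3) = (16·7958/(π·5.30×10^7))^(1/3) = 0.09145 m.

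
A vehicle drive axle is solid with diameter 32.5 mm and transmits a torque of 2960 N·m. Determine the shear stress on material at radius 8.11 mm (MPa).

219 MPa

J = πd⁴/32 = π(0.0325)⁴/32 = 1.095×10^-7 m⁴.
Shear stress varies linearly with radius: τ = T·r/J = 2960 × 0.00811 / 1.095×10^-7 = 2.192×10^8 Pa.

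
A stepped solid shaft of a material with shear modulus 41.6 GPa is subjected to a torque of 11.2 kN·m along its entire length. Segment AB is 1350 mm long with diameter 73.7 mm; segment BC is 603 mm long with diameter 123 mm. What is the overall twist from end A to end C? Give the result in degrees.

J_AB = π(0.0737)⁴/32 = 2.90×10^-6 m⁴; J_BC = π(0.123)⁴/32 = 2.25×10^-5 m⁴.
θ = (T/G)·Σ L_i/J_i = (11200/41.6×10⁹)·(1.35/2.90×10^-6 + 0.603/2.25×10^-5) = 0.1327 rad.

7.60°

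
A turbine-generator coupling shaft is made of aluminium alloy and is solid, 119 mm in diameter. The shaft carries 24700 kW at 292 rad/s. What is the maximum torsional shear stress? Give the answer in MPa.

ω = 292 rad/s, so T = P/ω = 24700×10³ / 292.0 = 84590 N·m.
J = πd⁴/32 = π(0.119)⁴/32 = 1.969×10^-5 m⁴.
τ_max = T·r/J = 84590 × 0.0595 / 1.969×10^-5 = 2.556×10^8 Pa.

256 MPa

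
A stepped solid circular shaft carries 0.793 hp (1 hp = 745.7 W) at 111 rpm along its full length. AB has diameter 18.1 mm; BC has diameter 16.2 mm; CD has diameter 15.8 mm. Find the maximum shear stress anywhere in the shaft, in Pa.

ω = 2π·111/60 = 11.62 rad/s, so T = P/ω = 0.793×745.7 / 11.62 = 50.87 N·m.
Under the same torque, τ_max = 16T/(πd³) is largest where d is smallest — segment CD (d = 15.8 mm).
τ_max = 16·50.87/(π·(0.0158)³) = 6.569×10^7 Pa.

6.57e7 Pa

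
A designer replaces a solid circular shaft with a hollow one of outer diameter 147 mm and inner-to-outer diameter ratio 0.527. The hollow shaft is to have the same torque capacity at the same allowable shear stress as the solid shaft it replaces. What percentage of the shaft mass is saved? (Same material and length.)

Equal τ_max and T ⇒ the solid shaft needs d_s³ = d_o³(1−k⁴), so d_s = 147·(1−0.527⁴)^(1/3) = 143.1 mm.
Area ratio A_h/A_s = d_o²(1−k²)/d_s² = (1−k²)/(1−k⁴)^(2/3) = 0.7620.
Mass saving = 1 − 0.7620 = 23.8 %.

23.8 %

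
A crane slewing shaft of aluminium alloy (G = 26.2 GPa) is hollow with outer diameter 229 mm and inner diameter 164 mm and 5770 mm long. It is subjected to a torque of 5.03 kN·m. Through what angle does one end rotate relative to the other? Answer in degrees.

J = π(d_o⁴ − d_i⁴)/32 = π(0.229⁴ − 0.164⁴)/32 = 1.990×10^-4 m⁴.
θ = T·L/(G·J) = 5030 × 5.77 / (26.2×10⁹ × 1.990×10^-4) = 5.568×10^-3 rad.

0.319°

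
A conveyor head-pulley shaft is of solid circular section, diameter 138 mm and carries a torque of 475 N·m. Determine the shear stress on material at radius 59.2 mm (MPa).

J = πd⁴/32 = π(0.138)⁴/32 = 3.561×10^-5 m⁴.
Shear stress varies linearly with radius: τ = T·r/J = 475.0 × 0.0592 / 3.561×10^-5 = 7.898×10^5 Pa.

0.790 MPa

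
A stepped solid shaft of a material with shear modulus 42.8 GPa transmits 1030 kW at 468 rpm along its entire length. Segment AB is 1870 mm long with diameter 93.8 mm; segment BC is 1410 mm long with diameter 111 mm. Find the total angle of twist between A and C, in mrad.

ω = 2π·468/60 = 49.01 rad/s, so T = P/ω = 1030×10³ / 49.01 = 21020 N·m.
J_AB = π(0.0938)⁴/32 = 7.60×10^-6 m⁴; J_BC = π(0.111)⁴/32 = 1.49×10^-5 m⁴.
θ = (T/G)·Σ L_i/J_i = (21020/42.8×10⁹)·(1.87/7.60×10^-6 + 1.41/1.49×10^-5) = 0.1673 rad.

167 mrad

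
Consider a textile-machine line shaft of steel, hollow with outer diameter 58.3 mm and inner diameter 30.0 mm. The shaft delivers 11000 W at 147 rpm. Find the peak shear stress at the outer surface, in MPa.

ω = 2π·147/60 = 15.39 rad/s, so T = P/ω = 11000 / 15.39 = 714.6 N·m.
J = π(d_o⁴ − d_i⁴)/32 = π(0.0583⁴ − 0.0300⁴)/32 = 1.055×10^-6 m⁴.
τ_max = T·r/J = 714.6 × 0.0291 / 1.055×10^-6 = 1.975×10^7 Pa.

19.8 MPa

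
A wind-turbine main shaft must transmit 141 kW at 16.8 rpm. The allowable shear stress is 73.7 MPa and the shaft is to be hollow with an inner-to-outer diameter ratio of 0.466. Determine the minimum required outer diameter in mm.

ω = 2π·16.8/60 = 1.759 rad/s, so T = P/ω = 141×10³ / 1.759 = 80150 N·m.
For a hollow shaft with d_i/d_o = 0.466: τ_max = 16T/(π d_o³ (1−k⁴)), so d_o = [16T/(π τ_allow (1−k⁴))]^(1/3) = [16·80150/(π·7.37×10^7·0.9528)]^(1/3) = 0.1798 m.

180 mm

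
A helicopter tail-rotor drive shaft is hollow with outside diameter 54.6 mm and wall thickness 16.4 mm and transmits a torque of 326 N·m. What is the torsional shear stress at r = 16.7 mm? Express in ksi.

0.929 ksi

J = π(d_o⁴ − d_i⁴)/32 = π(0.0546⁴ − 0.0218⁴)/32 = 8.503×10^-7 m⁴.
Shear stress varies linearly with radius: τ = T·r/J = 326.0 × 0.0167 / 8.503×10^-7 = 6.402×10^6 Pa.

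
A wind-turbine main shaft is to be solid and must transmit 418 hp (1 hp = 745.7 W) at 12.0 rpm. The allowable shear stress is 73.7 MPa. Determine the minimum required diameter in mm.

258 mm

ω = 2π·12.0/60 = 1.257 rad/s, so T = P/ω = 418×745.7 / 1.257 = 248000 N·m.
For a solid shaft τ_max = 16T/(πd³), so d = (16T/(π τ_allow))^(1/3) = (16·248000/(π·7.37×10^7))^(1/3) = 0.2578 m.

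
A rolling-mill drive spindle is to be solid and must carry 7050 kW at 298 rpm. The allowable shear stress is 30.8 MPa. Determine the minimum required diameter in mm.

ω = 2π·298/60 = 31.21 rad/s, so T = P/ω = 7050×10³ / 31.21 = 225900 N·m.
For a solid shaft τ_max = 16T/(πd³), so d = (16T/(π τ_allow))^(1/3) = (16·225900/(π·3.08×10^7))^(1/3) = 0.3343 m.

334 mm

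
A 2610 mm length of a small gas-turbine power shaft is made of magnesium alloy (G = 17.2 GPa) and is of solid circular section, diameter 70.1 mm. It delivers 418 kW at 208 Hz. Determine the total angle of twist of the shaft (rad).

0.0205 rad

ω = 2π·208 = 1307 rad/s, so T = P/ω = 418×10³ / 1307 = 319.8 N·m.
J = πd⁴/32 = π(0.0701)⁴/32 = 2.371×10^-6 m⁴.
θ = T·L/(G·J) = 319.8 × 2.61 / (17.2×10⁹ × 2.371×10^-6) = 0.02047 rad.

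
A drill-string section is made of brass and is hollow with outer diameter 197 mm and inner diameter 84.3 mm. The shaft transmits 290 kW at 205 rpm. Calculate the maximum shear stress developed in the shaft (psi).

1350 psi

ω = 2π·205/60 = 21.47 rad/s, so T = P/ω = 290×10³ / 21.47 = 13510 N·m.
J = π(d_o⁴ − d_i⁴)/32 = π(0.197⁴ − 0.0843⁴)/32 = 1.429×10^-4 m⁴.
τ_max = T·r/J = 13510 × 0.0985 / 1.429×10^-4 = 9.311×10^6 Pa.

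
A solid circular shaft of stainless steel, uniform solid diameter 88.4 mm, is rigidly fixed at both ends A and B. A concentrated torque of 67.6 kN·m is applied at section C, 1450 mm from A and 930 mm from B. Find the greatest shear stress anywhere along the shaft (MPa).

With uniform GJ and both ends fixed, compatibility θ_AC = θ_CB gives T_A·a = T_B·b, together with T_A + T_B = T₀.
T_A = T₀·b/(a+b) = 67600·930/2380 = 26420 N·m; T_B = 41180 N·m.
τ in each portion: τ_AC = 1.95×10^8 Pa, τ_CB = 3.04×10^8 Pa; maximum is in CB.
τ_max = T_CB·r/J = 41180·0.0442/6.00×10^-6 = 3.036×10^8 Pa.

304 MPa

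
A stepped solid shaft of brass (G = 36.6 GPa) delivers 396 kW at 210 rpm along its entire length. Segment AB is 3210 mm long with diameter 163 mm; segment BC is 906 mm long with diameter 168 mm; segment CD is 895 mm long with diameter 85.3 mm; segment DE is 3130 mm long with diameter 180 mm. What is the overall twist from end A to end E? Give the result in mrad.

ω = 2π·210/60 = 21.99 rad/s, so T = P/ω = 396×10³ / 21.99 = 18010 N·m.
J_AB = π(0.163)⁴/32 = 6.93×10^-5 m⁴; J_BC = π(0.168)⁴/32 = 7.82×10^-5 m⁴; J_CD = π(0.0853)⁴/32 = 5.20×10^-6 m⁴; J_DE = π(0.180)⁴/32 = 1.03×10^-4 m⁴.
θ = (T/G)·Σ L_i/J_i = (18010/36.6×10⁹)·(3.21/6.93×10^-5 + 0.906/7.82×10^-5 + 0.895/5.20×10^-6 + 3.13/1.03×10^-4) = 0.1282 rad.

128 mrad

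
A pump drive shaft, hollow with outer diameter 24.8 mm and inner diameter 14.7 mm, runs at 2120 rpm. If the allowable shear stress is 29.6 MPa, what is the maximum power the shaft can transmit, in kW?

17.3 kW

J = π(d_o⁴ − d_i⁴)/32 = π(0.0248⁴ − 0.0147⁴)/32 = 3.255×10^-8 m⁴.
T_max = τ_allow·J/r = 2.96×10^7 × 3.255×10^-8 / 0.0124 = 77.71 N·m.
ω = 2π·2120/60 = 222.0 rad/s, so P_max = T_max·ω = 1.725×10^4 W.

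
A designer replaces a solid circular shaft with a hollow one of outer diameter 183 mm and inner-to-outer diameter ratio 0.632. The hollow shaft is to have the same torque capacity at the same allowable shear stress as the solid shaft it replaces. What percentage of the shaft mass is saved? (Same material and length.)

32.6 %

Equal τ_max and T ⇒ the solid shaft needs d_s³ = d_o³(1−k⁴), so d_s = 183·(1−0.632⁴)^(1/3) = 172.7 mm.
Area ratio A_h/A_s = d_o²(1−k²)/d_s² = (1−k²)/(1−k⁴)^(2/3) = 0.6744.
Mass saving = 1 − 0.6744 = 32.6 %.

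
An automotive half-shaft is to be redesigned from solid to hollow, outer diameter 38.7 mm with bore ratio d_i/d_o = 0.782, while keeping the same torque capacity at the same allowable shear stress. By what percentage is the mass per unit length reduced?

46.9 %

Equal τ_max and T ⇒ the solid shaft needs d_s³ = d_o³(1−k⁴), so d_s = 38.7·(1−0.782⁴)^(1/3) = 33.11 mm.
Area ratio A_h/A_s = d_o²(1−k²)/d_s² = (1−k²)/(1−k⁴)^(2/3) = 0.5308.
Mass saving = 1 − 0.5308 = 46.9 %.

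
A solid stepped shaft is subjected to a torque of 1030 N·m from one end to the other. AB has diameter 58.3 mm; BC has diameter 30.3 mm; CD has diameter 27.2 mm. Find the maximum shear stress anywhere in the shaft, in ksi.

37.8 ksi

Under the same torque, τ_max = 16T/(πd³) is largest where d is smallest — segment CD (d = 27.2 mm).
τ_max = 16·1030/(π·(0.0272)³) = 2.607×10^8 Pa.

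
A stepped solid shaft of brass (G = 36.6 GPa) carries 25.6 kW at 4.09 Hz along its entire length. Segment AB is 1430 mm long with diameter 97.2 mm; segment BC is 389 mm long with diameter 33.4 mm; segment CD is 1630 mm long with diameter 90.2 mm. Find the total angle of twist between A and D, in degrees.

ω = 2π·4.09 = 25.70 rad/s, so T = P/ω = 25.6×10³ / 25.70 = 996.2 N·m.
J_AB = π(0.0972)⁴/32 = 8.76×10^-6 m⁴; J_BC = π(0.0334)⁴/32 = 1.22×10^-7 m⁴; J_CD = π(0.0902)⁴/32 = 6.50×10^-6 m⁴.
θ = (T/G)·Σ L_i/J_i = (996.2/36.6×10⁹)·(1.43/8.76×10^-6 + 0.389/1.22×10^-7 + 1.63/6.50×10^-6) = 0.09793 rad.

5.61°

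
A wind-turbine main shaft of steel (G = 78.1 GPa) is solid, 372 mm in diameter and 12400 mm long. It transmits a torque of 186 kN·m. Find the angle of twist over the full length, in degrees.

0.900°

J = πd⁴/32 = π(0.372)⁴/32 = 1.880×10^-3 m⁴.
θ = T·L/(G·J) = 186000 × 12.4 / (78.1×10⁹ × 1.880×10^-3) = 0.01571 rad.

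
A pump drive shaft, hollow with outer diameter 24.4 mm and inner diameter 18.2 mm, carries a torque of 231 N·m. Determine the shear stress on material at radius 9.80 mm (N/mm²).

94.2 N/mm²

J = π(d_o⁴ − d_i⁴)/32 = π(0.0244⁴ − 0.0182⁴)/32 = 2.403×10^-8 m⁴.
Shear stress varies linearly with radius: τ = T·r/J = 231.0 × 0.00980 / 2.403×10^-8 = 9.422×10^7 Pa.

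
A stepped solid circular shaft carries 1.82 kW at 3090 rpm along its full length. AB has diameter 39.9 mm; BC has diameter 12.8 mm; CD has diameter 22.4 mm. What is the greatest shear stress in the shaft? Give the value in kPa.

ω = 2π·3090/60 = 323.6 rad/s, so T = P/ω = 1.82×10³ / 323.6 = 5.625 N·m.
Under the same torque, τ_max = 16T/(πd³) is largest where d is smallest — segment BC (d = 12.8 mm).
τ_max = 16·5.625/(π·(0.0128)³) = 1.366×10^7 Pa.

13700 kPa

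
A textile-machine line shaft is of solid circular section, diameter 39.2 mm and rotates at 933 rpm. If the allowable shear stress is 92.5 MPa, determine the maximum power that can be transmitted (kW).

107 kW

J = πd⁴/32 = π(0.0392)⁴/32 = 2.318×10^-7 m⁴.
T_max = τ_allow·J/r = 9.25×10^7 × 2.318×10^-7 / 0.0196 = 1094 N·m.
ω = 2π·933/60 = 97.70 rad/s, so P_max = T_max·ω = 1.069×10^5 W.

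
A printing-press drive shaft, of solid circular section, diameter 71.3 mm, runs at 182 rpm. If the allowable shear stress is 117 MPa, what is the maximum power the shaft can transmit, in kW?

J = πd⁴/32 = π(0.0713)⁴/32 = 2.537×10^-6 m⁴.
T_max = τ_allow·J/r = 1.17×10^8 × 2.537×10^-6 / 0.0357 = 8327 N·m.
ω = 2π·182/60 = 19.06 rad/s, so P_max = T_max·ω = 1.587×10^5 W.

159 kW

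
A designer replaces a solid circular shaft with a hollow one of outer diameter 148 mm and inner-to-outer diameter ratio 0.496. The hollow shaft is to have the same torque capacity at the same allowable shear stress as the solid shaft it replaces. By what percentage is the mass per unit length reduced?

Equal τ_max and T ⇒ the solid shaft needs d_s³ = d_o³(1−k⁴), so d_s = 148·(1−0.496⁴)^(1/3) = 145.0 mm.
Area ratio A_h/A_s = d_o²(1−k²)/d_s² = (1−k²)/(1−k⁴)^(2/3) = 0.7860.
Mass saving = 1 − 0.7860 = 21.4 %.

21.4 %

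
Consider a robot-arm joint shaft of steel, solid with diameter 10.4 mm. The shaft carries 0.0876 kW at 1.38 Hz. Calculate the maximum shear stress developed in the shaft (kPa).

45700 kPa

ω = 2π·1.38 = 8.671 rad/s, so T = P/ω = 0.0876×10³ / 8.671 = 10.10 N·m.
J = πd⁴/32 = π(0.0104)⁴/32 = 1.149×10^-9 m⁴.
τ_max = T·r/J = 10.10 × 0.00520 / 1.149×10^-9 = 4.574×10^7 Pa.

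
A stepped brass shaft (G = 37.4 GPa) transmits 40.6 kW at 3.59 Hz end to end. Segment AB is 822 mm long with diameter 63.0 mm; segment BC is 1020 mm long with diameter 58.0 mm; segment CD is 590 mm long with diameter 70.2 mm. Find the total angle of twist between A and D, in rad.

ω = 2π·3.59 = 22.56 rad/s, so T = P/ω = 40.6×10³ / 22.56 = 1800 N·m.
J_AB = π(0.0630)⁴/32 = 1.55×10^-6 m⁴; J_BC = π(0.0580)⁴/32 = 1.11×10^-6 m⁴; J_CD = π(0.0702)⁴/32 = 2.38×10^-6 m⁴.
θ = (T/G)·Σ L_i/J_i = (1800/37.4×10⁹)·(0.822/1.55×10^-6 + 1.02/1.11×10^-6 + 0.590/2.38×10^-6) = 0.08167 rad.

0.0817 rad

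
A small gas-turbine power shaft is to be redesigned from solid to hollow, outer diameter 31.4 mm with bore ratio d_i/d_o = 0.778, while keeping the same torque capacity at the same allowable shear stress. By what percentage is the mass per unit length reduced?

46.5 %

Equal τ_max and T ⇒ the solid shaft needs d_s³ = d_o³(1−k⁴), so d_s = 31.4·(1−0.778⁴)^(1/3) = 26.97 mm.
Area ratio A_h/A_s = d_o²(1−k²)/d_s² = (1−k²)/(1−k⁴)^(2/3) = 0.5350.
Mass saving = 1 − 0.5350 = 46.5 %.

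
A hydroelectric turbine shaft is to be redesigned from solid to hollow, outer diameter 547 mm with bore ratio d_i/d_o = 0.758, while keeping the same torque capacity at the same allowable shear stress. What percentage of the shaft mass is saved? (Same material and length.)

Equal τ_max and T ⇒ the solid shaft needs d_s³ = d_o³(1−k⁴), so d_s = 547·(1−0.758⁴)^(1/3) = 478.6 mm.
Area ratio A_h/A_s = d_o²(1−k²)/d_s² = (1−k²)/(1−k⁴)^(2/3) = 0.5557.
Mass saving = 1 − 0.5557 = 44.4 %.

44.4 %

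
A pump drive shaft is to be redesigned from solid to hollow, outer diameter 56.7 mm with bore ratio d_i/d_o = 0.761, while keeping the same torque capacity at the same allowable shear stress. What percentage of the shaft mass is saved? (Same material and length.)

44.7 %

Equal τ_max and T ⇒ the solid shaft needs d_s³ = d_o³(1−k⁴), so d_s = 56.7·(1−0.761⁴)^(1/3) = 49.48 mm.
Area ratio A_h/A_s = d_o²(1−k²)/d_s² = (1−k²)/(1−k⁴)^(2/3) = 0.5526.
Mass saving = 1 − 0.5526 = 44.7 %.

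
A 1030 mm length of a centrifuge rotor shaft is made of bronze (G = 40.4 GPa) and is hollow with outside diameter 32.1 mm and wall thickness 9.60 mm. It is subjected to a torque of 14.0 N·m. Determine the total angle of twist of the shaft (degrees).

J = π(d_o⁴ − d_i⁴)/32 = π(0.0321⁴ − 0.0129⁴)/32 = 1.015×10^-7 m⁴.
θ = T·L/(G·J) = 14.00 × 1.03 / (40.4×10⁹ × 1.015×10^-7) = 3.516×10^-3 rad.

0.201°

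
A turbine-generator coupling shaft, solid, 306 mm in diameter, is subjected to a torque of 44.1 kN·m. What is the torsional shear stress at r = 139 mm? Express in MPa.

7.12 MPa

J = πd⁴/32 = π(0.306)⁴/32 = 8.608×10^-4 m⁴.
Shear stress varies linearly with radius: τ = T·r/J = 44100 × 0.139 / 8.608×10^-4 = 7.121×10^6 Pa.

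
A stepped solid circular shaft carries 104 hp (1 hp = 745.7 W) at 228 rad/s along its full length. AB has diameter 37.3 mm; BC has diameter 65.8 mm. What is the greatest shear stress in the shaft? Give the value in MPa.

33.4 MPa

ω = 228 rad/s, so T = P/ω = 104×745.7 / 228.0 = 340.1 N·m.
Under the same torque, τ_max = 16T/(πd³) is largest where d is smallest — segment AB (d = 37.3 mm).
τ_max = 16·340.1/(π·(0.0373)³) = 3.338×10^7 Pa.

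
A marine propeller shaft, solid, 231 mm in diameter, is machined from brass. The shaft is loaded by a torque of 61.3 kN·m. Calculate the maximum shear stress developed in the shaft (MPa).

J = πd⁴/32 = π(0.231)⁴/32 = 2.795×10^-4 m⁴.
τ_max = T·r/J = 61300 × 0.116 / 2.795×10^-4 = 2.533×10^7 Pa.

25.3 MPa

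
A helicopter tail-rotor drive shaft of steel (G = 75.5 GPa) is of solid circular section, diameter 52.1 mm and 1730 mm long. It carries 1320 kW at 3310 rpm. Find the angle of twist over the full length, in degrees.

6.91°

ω = 2π·3310/60 = 346.6 rad/s, so T = P/ω = 1320×10³ / 346.6 = 3808 N·m.
J = πd⁴/32 = π(0.0521)⁴/32 = 7.234×10^-7 m⁴.
θ = T·L/(G·J) = 3808 × 1.73 / (75.5×10⁹ × 7.234×10^-7) = 0.1206 rad.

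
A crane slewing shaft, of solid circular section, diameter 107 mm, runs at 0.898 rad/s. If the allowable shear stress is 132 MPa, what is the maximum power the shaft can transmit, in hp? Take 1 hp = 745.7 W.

J = πd⁴/32 = π(0.107)⁴/32 = 1.287×10^-5 m⁴.
T_max = τ_allow·J/r = 1.32×10^8 × 1.287×10^-5 / 0.0535 = 31750 N·m.
ω = 0.898 rad/s, so P_max = T_max·ω = 2.851×10^4 W.

38.2 hp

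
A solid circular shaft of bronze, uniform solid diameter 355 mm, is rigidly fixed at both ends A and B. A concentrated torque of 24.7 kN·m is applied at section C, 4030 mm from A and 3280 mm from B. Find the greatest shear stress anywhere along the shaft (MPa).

1.55 MPa

With uniform GJ and both ends fixed, compatibility θ_AC = θ_CB gives T_A·a = T_B·b, together with T_A + T_B = T₀.
T_A = T₀·b/(a+b) = 24700·3280/7310 = 11080 N·m; T_B = 13620 N·m.
τ in each portion: τ_AC = 1.26×10^6 Pa, τ_CB = 1.55×10^6 Pa; maximum is in CB.
τ_max = T_CB·r/J = 13620·0.177/1.56×10^-3 = 1.550×10^6 Pa.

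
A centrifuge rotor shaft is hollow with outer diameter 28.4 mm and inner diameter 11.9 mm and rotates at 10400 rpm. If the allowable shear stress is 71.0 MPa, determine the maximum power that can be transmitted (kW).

337 kW

J = π(d_o⁴ − d_i⁴)/32 = π(0.0284⁴ − 0.0119⁴)/32 = 6.190×10^-8 m⁴.
T_max = τ_allow·J/r = 7.10×10^7 × 6.190×10^-8 / 0.0142 = 309.5 N·m.
ω = 2π·10400/60 = 1089 rad/s, so P_max = T_max·ω = 3.371×10^5 W.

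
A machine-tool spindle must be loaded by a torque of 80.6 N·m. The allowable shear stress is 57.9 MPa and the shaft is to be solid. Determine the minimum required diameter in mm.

19.2 mm

For a solid shaft τ_max = 16T/(πd³), so d = (16T/(π τ_allow))^(1/3) = (16·80.60/(π·5.79×10^7))^(1/3) = 0.01921 m.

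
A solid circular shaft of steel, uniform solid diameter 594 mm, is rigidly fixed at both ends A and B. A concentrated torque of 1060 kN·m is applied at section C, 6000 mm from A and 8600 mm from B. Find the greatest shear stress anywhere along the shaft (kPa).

With uniform GJ and both ends fixed, compatibility θ_AC = θ_CB gives T_A·a = T_B·b, together with T_A + T_B = T₀.
T_A = T₀·b/(a+b) = 1.060e6·8600/14600 = 624400 N·m; T_B = 435600 N·m.
τ in each portion: τ_AC = 1.52×10^7 Pa, τ_CB = 1.06×10^7 Pa; maximum is in AC.
τ_max = T_AC·r/J = 624400·0.297/0.0122 = 1.517×10^7 Pa.

15200 kPa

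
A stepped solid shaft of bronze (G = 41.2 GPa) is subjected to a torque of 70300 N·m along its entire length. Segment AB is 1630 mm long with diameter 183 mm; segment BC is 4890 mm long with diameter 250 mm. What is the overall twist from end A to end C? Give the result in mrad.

J_AB = π(0.183)⁴/32 = 1.10×10^-4 m⁴; J_BC = π(0.250)⁴/32 = 3.83×10^-4 m⁴.
θ = (T/G)·Σ L_i/J_i = (70300/41.2×10⁹)·(1.63/1.10×10^-4 + 4.89/3.83×10^-4) = 0.04702 rad.

47.0 mrad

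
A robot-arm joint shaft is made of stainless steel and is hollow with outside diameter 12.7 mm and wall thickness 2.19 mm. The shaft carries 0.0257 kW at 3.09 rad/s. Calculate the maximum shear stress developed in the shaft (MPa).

ω = 3.09 rad/s, so T = P/ω = 0.0257×10³ / 3.090 = 8.317 N·m.
J = π(d_o⁴ − d_i⁴)/32 = π(0.0127⁴ − 0.00832⁴)/32 = 2.084×10^-9 m⁴.
τ_max = T·r/J = 8.317 × 0.00635 / 2.084×10^-9 = 2.535×10^7 Pa.

25.3 MPa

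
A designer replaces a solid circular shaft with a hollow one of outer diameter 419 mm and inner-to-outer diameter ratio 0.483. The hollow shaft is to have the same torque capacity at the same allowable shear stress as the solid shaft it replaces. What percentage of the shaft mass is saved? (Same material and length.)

20.4 %

Equal τ_max and T ⇒ the solid shaft needs d_s³ = d_o³(1−k⁴), so d_s = 419·(1−0.483⁴)^(1/3) = 411.3 mm.
Area ratio A_h/A_s = d_o²(1−k²)/d_s² = (1−k²)/(1−k⁴)^(2/3) = 0.7959.
Mass saving = 1 − 0.7959 = 20.4 %.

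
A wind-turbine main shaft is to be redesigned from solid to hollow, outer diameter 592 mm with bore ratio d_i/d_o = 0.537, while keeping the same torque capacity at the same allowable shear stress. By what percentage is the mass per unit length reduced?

Equal τ_max and T ⇒ the solid shaft needs d_s³ = d_o³(1−k⁴), so d_s = 592·(1−0.537⁴)^(1/3) = 575.1 mm.
Area ratio A_h/A_s = d_o²(1−k²)/d_s² = (1−k²)/(1−k⁴)^(2/3) = 0.7540.
Mass saving = 1 − 0.7540 = 24.6 %.

24.6 %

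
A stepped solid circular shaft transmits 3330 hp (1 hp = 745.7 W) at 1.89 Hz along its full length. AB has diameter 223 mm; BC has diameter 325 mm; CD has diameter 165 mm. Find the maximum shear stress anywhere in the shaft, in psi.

34400 psi

ω = 2π·1.89 = 11.88 rad/s, so T = P/ω = 3330×745.7 / 11.88 = 209100 N·m.
Under the same torque, τ_max = 16T/(πd³) is largest where d is smallest — segment CD (d = 165 mm).
τ_max = 16·209100/(π·(0.165)³) = 2.371×10^8 Pa.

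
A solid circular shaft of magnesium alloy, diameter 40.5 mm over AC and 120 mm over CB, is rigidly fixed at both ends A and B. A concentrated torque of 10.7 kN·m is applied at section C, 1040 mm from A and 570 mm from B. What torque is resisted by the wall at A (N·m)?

75.6 N·m

Compatibility: T_A·a/J_AC = T_B·b/J_CB with T_A + T_B = T₀.
J_AC = 2.64×10^-7 m⁴, J_CB = 2.04×10^-5 m⁴, so T_A = T₀·(J_AC/a)/((J_AC/a)+(J_CB/b)) = 75.55 N·m, T_B = 10620 N·m.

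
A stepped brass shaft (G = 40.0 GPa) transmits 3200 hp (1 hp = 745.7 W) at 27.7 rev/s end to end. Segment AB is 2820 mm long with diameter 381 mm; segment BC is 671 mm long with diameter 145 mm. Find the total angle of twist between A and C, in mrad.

ω = 2π·27.7 = 174.0 rad/s, so T = P/ω = 3200×745.7 / 174.0 = 13710 N·m.
J_AB = π(0.381)⁴/32 = 2.07×10^-3 m⁴; J_BC = π(0.145)⁴/32 = 4.34×10^-5 m⁴.
θ = (T/G)·Σ L_i/J_i = (13710/40.0×10⁹)·(2.82/2.07×10^-3 + 0.671/4.34×10^-5) = 5.767×10^-3 rad.

5.77 mrad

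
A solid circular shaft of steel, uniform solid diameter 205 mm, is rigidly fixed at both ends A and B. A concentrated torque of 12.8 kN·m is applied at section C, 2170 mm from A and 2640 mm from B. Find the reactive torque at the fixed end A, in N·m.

7030 N·m

With uniform GJ and both ends fixed, compatibility θ_AC = θ_CB gives T_A·a = T_B·b, together with T_A + T_B = T₀.
T_A = T₀·b/(a+b) = 12800·2640/4810 = 7025 N·m; T_B = 5775 N·m.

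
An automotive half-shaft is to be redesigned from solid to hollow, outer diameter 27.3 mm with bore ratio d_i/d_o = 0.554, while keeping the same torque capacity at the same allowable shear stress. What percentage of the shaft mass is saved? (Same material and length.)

26.0 %

Equal τ_max and T ⇒ the solid shaft needs d_s³ = d_o³(1−k⁴), so d_s = 27.3·(1−0.554⁴)^(1/3) = 26.41 mm.
Area ratio A_h/A_s = d_o²(1−k²)/d_s² = (1−k²)/(1−k⁴)^(2/3) = 0.7403.
Mass saving = 1 − 0.7403 = 26.0 %.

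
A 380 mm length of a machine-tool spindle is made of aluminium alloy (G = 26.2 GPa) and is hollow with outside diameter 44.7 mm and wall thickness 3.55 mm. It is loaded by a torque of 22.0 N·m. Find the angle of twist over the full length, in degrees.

0.0934°

J = π(d_o⁴ − d_i⁴)/32 = π(0.0447⁴ − 0.0376⁴)/32 = 1.957×10^-7 m⁴.
θ = T·L/(G·J) = 22.00 × 0.380 / (26.2×10⁹ × 1.957×10^-7) = 1.630×10^-3 rad.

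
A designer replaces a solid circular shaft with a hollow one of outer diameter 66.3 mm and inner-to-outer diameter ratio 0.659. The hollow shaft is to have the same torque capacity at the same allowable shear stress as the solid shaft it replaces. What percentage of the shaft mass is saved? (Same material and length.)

35.0 %

Equal τ_max and T ⇒ the solid shaft needs d_s³ = d_o³(1−k⁴), so d_s = 66.3·(1−0.659⁴)^(1/3) = 61.84 mm.
Area ratio A_h/A_s = d_o²(1−k²)/d_s² = (1−k²)/(1−k⁴)^(2/3) = 0.6503.
Mass saving = 1 − 0.6503 = 35.0 %.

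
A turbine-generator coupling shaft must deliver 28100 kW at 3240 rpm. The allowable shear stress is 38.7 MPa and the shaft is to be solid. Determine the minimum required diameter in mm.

222 mm

ω = 2π·3240/60 = 339.3 rad/s, so T = P/ω = 28100×10³ / 339.3 = 82820 N·m.
For a solid shaft τ_max = 16T/(πd³), so d = (16T/(π τ_allow))^(1/3) = (16·82820/(π·3.87×10^7))^(1/3) = 0.2217 m.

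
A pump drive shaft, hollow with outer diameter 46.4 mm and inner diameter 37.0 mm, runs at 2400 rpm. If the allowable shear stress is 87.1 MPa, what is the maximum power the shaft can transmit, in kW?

J = π(d_o⁴ − d_i⁴)/32 = π(0.0464⁴ − 0.0370⁴)/32 = 2.711×10^-7 m⁴.
T_max = τ_allow·J/r = 8.71×10^7 × 2.711×10^-7 / 0.0232 = 1018 N·m.
ω = 2π·2400/60 = 251.3 rad/s, so P_max = T_max·ω = 2.558×10^5 W.

256 kW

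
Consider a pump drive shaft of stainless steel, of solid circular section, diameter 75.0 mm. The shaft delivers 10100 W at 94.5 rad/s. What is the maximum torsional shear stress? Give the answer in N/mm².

1.29 N/mm²

ω = 94.5 rad/s, so T = P/ω = 10100 / 94.50 = 106.9 N·m.
J = πd⁴/32 = π(0.0750)⁴/32 = 3.106×10^-6 m⁴.
τ_max = T·r/J = 106.9 × 0.0375 / 3.106×10^-6 = 1.290×10^6 Pa.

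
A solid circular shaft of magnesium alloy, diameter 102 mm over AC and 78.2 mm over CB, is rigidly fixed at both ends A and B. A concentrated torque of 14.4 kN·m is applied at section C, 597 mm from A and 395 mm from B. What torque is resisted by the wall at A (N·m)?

Compatibility: T_A·a/J_AC = T_B·b/J_CB with T_A + T_B = T₀.
J_AC = 1.06×10^-5 m⁴, J_CB = 3.67×10^-6 m⁴, so T_A = T₀·(J_AC/a)/((J_AC/a)+(J_CB/b)) = 9460 N·m, T_B = 4940 N·m.

9460 N·m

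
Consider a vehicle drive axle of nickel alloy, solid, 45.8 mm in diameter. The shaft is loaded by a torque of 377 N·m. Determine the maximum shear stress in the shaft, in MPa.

20.0 MPa

J = πd⁴/32 = π(0.0458)⁴/32 = 4.320×10^-7 m⁴.
τ_max = T·r/J = 377.0 × 0.0229 / 4.320×10^-7 = 1.999×10^7 Pa.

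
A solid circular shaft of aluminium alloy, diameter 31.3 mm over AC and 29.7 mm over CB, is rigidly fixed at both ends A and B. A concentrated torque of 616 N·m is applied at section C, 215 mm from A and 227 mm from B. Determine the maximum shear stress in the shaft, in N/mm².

57.9 N/mm²

Compatibility: T_A·a/J_AC = T_B·b/J_CB with T_A + T_B = T₀.
J_AC = 9.42×10^-8 m⁴, J_CB = 7.64×10^-8 m⁴, so T_A = T₀·(J_AC/a)/((J_AC/a)+(J_CB/b)) = 348.5 N·m, T_B = 267.5 N·m.
τ in each portion: τ_AC = 5.79×10^7 Pa, τ_CB = 5.20×10^7 Pa; maximum is in AC.
τ_max = T_AC·r/J = 348.5·0.0157/9.42×10^-8 = 5.787×10^7 Pa.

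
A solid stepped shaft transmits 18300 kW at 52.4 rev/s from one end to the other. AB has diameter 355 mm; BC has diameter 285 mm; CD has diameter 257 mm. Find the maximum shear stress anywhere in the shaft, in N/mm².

ω = 2π·52.4 = 329.2 rad/s, so T = P/ω = 18300×10³ / 329.2 = 55580 N·m.
Under the same torque, τ_max = 16T/(πd³) is largest where d is smallest — segment CD (d = 257 mm).
τ_max = 16·55580/(π·(0.257)³) = 1.668×10^7 Pa.

16.7 N/mm²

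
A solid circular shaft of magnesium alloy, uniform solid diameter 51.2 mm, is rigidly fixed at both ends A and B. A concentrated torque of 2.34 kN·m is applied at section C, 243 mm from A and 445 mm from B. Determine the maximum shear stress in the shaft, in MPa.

57.4 MPa

With uniform GJ and both ends fixed, compatibility θ_AC = θ_CB gives T_A·a = T_B·b, together with T_A + T_B = T₀.
T_A = T₀·b/(a+b) = 2340·445/688.0 = 1514 N·m; T_B = 826.5 N·m.
τ in each portion: τ_AC = 5.74×10^7 Pa, τ_CB = 3.14×10^7 Pa; maximum is in AC.
τ_max = T_AC·r/J = 1514·0.0256/6.75×10^-7 = 5.743×10^7 Pa.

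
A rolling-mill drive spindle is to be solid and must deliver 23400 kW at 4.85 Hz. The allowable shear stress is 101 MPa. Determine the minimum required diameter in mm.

338 mm

ω = 2π·4.85 = 30.47 rad/s, so T = P/ω = 23400×10³ / 30.47 = 767900 N·m.
For a solid shaft τ_max = 16T/(πd³), so d = (16T/(π τ_allow))^(1/3) = (16·767900/(π·1.01×10^8))^(1/3) = 0.3383 m.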